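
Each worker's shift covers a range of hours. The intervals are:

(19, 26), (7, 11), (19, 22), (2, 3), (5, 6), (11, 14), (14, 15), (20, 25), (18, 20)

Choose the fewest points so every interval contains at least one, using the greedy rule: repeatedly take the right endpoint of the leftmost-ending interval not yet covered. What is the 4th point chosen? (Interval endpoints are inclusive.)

Process intervals by earliest right end; each time one isn't hit yet, stab at its right endpoint.
Sorted: [2,3] [5,6] [7,11] [11,14] [14,15] [18,20] [19,22] [20,25] [19,26]
{[2,3]} hit by 3; {[5,6]} hit by 6; {[7,11],[11,14]} hit by 11; {[14,15]} hit by 15; {[18,20],[19,22],[20,25],[19,26]} hit by 20.
Points: 3, 6, 11, 15, 20 (5 total).

15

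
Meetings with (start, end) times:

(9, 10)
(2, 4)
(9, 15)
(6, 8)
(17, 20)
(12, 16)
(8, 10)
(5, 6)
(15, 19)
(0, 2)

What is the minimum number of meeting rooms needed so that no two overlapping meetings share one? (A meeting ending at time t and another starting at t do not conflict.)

3

Count concurrent intervals with a sweep; the peak is the room count.
Events (time:±→running): 0:+→1 2:-→0 2:+→1 4:-→0 5:+→1 6:-→0 6:+→1 8:-→0 8:+→1 9:+→2 9:+→3 … peak 3.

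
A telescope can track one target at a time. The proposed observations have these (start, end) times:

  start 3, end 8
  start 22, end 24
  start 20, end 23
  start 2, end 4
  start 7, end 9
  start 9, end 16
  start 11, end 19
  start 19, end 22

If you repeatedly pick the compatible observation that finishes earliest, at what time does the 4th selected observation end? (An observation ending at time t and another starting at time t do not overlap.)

Greedy by earliest finish: after sorting by end time, pick each interval compatible with the last pick.
By end time: (2,4), (3,8), (7,9), (9,16), (11,19), (19,22), (20,23), (22,24).
Pick (2,4); next start ≥ 4 → (7,9); next start ≥ 9 → (9,16); next start ≥ 16 → (19,22); next start ≥ 22 → (22,24).
Selected: (2,4) (7,9) (9,16) (19,22) (22,24)

22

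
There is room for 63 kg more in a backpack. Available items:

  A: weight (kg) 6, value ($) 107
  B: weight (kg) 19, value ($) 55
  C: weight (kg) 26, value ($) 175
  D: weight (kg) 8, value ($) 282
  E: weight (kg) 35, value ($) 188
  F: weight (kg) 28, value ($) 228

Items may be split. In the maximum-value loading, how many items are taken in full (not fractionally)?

Sort by value per unit weight and fill in that order.
Order: D (282/8=35.25) > A (107/6=17.83) > F (228/28=8.14) > C (175/26=6.73) > E (188/35=5.37) > B (55/19=2.89)
Fill: take D (8 @ 282) → take A (6 @ 107) → take F (28 @ 228) → take 21/26 of C → 141.35; 63/63 used.
3 item(s) taken whole; one partial (take 21/26 of C).

3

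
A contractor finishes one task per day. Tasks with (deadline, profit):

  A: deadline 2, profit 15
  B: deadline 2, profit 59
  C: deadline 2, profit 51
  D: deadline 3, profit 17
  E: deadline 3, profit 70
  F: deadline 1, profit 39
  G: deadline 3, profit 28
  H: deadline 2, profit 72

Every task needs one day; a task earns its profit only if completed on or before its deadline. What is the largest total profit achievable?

201

Profit order: H=72 E=70 B=59 C=51 F=39 G=28 D=17 A=15
Assign: H→slot 2, E→slot 3, B→slot 1, C skipped, F skipped, G skipped, D skipped, A skipped.
Slots: [1:B] [2:H] [3:E]
Profit = 59 + 72 + 70 = 201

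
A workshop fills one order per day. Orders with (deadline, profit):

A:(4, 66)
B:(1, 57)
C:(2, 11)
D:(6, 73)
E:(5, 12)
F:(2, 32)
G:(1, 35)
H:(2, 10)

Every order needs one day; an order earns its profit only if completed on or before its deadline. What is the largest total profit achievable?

240

Take jobs in profit order; each goes to the latest open slot no later than its deadline.
By profit: D(d6,73), A(d4,66), B(d1,57), G(d1,35), F(d2,32), E(d5,12), C(d2,11), H(d2,10)
D→slot 6; A→slot 4; B→slot 1; G skipped; F→slot 2; E→slot 5; C skipped; H skipped.
Profit = 57 + 32 + 66 + 12 + 73 = 240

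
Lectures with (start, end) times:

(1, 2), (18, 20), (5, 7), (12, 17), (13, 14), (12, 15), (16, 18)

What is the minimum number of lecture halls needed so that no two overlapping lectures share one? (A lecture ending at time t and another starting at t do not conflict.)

The answer is the maximum number of intervals overlapping at any instant.
Events (time:±→running): 1:+→1 2:-→0 5:+→1 7:-→0 12:+→1 12:+→2 13:+→3 … peak 3.

3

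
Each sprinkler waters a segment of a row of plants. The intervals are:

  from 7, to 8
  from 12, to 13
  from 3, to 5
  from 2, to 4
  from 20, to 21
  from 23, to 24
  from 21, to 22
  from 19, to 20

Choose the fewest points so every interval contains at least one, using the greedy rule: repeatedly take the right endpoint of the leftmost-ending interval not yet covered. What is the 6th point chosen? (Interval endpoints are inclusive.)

Sorted: [2,4] [3,5] [7,8] [12,13] [19,20] [20,21] [21,22] [23,24]
{[2,4],[3,5]} hit by 4; {[7,8]} hit by 8; {[12,13]} hit by 13; {[19,20],[20,21]} hit by 20; {[21,22]} hit by 22; {[23,24]} hit by 24.
Points: 4, 8, 13, 20, 22, 24 (6 total).

24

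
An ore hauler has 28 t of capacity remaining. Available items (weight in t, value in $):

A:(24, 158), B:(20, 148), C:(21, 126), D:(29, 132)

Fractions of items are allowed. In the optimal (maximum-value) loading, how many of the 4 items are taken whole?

Greedy by value/weight ratio, highest first.
Order: B (148/20=7.40) > A (158/24=6.58) > C (126/21=6.00) > D (132/29=4.55)
Fill: take B (20 @ 148) → take 8/24 of A → 52.67; 28/28 used.
1 item(s) taken whole; one partial (take 8/24 of A).

1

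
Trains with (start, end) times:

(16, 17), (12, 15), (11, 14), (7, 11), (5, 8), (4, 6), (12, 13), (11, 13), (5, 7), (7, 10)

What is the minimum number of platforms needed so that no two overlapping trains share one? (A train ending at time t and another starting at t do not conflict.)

4

Events (time:±→running): 4:+→1 5:+→2 5:+→3 6:-→2 7:-→1 7:+→2 7:+→3 8:-→2 10:-→1 11:-→0 11:+→1 11:+→2 12:+→3 12:+→4 … peak 4.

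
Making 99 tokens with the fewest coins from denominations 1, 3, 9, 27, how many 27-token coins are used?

Use the largest denomination that fits, subtract, and repeat.
99 − 3×27→18 − 2×9→0
Count of 27: 3

3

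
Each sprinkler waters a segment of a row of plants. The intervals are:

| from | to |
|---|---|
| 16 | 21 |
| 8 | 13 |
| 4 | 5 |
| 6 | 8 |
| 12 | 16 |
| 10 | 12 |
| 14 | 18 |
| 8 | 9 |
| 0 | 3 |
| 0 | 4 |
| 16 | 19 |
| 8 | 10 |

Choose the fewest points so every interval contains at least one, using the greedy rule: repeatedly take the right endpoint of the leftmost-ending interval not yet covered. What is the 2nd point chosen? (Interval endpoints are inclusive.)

5

Sort by right endpoint; whenever an interval is uncovered, place a point at its right end.
By right end: [0,3]  [0,4]  [4,5]  [6,8]  [8,9]  [8,10]  [10,12]  [8,13]  [12,16]  [14,18]  [16,19]  [16,21]
[0,3] uncovered → point at 3; [4,5] uncovered → point at 5; [6,8] uncovered → point at 8; [10,12] uncovered → point at 12; [14,18] uncovered → point at 18.
Points: 3, 5, 8, 12, 18 (5 total).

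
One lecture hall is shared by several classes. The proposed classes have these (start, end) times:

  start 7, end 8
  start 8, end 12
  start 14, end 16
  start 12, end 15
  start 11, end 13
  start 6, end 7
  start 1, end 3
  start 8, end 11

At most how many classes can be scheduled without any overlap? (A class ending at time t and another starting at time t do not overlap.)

6

Greedy by earliest finish: after sorting by end time, pick each interval compatible with the last pick.
Sorted by end: (1,3)  (6,7)  (7,8)  (8,11)  (8,12)  (11,13)  (12,15)  (14,16)
take (1,3); take (6,7); take (7,8); take (8,11); take (11,13); take (14,16).
Selected 6 classes.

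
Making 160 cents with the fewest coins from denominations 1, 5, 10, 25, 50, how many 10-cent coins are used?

Use the largest denomination that fits, subtract, and repeat.
160 − 3×50→10 − 1×10→0
Count of 10: 1

1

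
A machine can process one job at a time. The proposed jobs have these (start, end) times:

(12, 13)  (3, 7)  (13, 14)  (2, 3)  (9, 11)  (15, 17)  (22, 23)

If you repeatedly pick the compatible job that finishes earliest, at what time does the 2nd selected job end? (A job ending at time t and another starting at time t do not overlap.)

7

Order by finish time; keep every interval that doesn't clash with the previous kept one.
By end time: (2,3), (3,7), (9,11), (12,13), (13,14), (15,17), (22,23).
Pick (2,3); next start ≥ 3 → (3,7); next start ≥ 7 → (9,11); next start ≥ 11 → (12,13); next start ≥ 13 → (13,14); next start ≥ 14 → (15,17); next start ≥ 17 → (22,23).
Selected: (2,3) (3,7) (9,11) (12,13) (13,14) (15,17) (22,23)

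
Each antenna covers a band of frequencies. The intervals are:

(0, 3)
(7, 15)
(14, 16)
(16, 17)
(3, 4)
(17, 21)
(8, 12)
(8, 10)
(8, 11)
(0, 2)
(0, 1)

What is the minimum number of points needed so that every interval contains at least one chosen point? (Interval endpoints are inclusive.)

5

By right end: [0,1]  [0,2]  [0,3]  [3,4]  [8,10]  [8,11]  [8,12]  [7,15]  [14,16]  [16,17]  [17,21]
[0,1] uncovered → point at 1; [3,4] uncovered → point at 4; [8,10] uncovered → point at 10; [14,16] uncovered → point at 16; [17,21] uncovered → point at 21.
Points: 1, 4, 10, 16, 21 (5 total).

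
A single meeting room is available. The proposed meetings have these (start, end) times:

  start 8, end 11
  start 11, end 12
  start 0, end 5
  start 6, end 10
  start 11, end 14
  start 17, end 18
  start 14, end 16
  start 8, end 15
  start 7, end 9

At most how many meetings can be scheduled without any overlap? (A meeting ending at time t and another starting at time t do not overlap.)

Sorted by end: (0,5)  (7,9)  (6,10)  (8,11)  (11,12)  (11,14)  (8,15)  (14,16)  (17,18)
take (0,5); take (7,9); take (11,12); take (14,16); take (17,18).
Selected 5 meetings.

5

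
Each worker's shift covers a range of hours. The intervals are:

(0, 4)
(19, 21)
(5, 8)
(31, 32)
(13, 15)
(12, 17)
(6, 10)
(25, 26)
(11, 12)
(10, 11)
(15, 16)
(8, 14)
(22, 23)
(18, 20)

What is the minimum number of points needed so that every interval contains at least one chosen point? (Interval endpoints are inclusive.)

Sort by right endpoint; whenever an interval is uncovered, place a point at its right end.
Sorted: [0,4] [5,8] [6,10] [10,11] [11,12] [8,14] [13,15] [15,16] [12,17] [18,20] [19,21] [22,23] [25,26] [31,32]
{[0,4]} hit by 4; {[5,8],[6,10]} hit by 8; {[10,11],[11,12],[8,14]} hit by 11; {[13,15],[15,16],[12,17]} hit by 15; {[18,20],[19,21]} hit by 20; {[22,23]} hit by 23; {[25,26]} hit by 26; {[31,32]} hit by 32.
Points: 4, 8, 11, 15, 20, 23, 26, 32 (8 total).

8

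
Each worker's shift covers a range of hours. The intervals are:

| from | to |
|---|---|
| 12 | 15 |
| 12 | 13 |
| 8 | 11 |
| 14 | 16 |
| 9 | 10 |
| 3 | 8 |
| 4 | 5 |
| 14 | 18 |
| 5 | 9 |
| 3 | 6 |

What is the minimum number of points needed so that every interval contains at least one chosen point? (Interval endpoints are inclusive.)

4

Sorted: [4,5] [3,6] [3,8] [5,9] [9,10] [8,11] [12,13] [12,15] [14,16] [14,18]
{[4,5],[3,6],[3,8],[5,9]} hit by 5; {[9,10],[8,11]} hit by 10; {[12,13],[12,15]} hit by 13; {[14,16],[14,18]} hit by 16.
Points: 5, 10, 13, 16 (4 total).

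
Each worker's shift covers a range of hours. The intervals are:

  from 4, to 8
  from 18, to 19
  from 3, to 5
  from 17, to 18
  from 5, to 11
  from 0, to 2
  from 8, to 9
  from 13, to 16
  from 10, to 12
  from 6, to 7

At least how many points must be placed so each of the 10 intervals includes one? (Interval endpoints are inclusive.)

7

By right end: [0,2]  [3,5]  [6,7]  [4,8]  [8,9]  [5,11]  [10,12]  [13,16]  [17,18]  [18,19]
[0,2] uncovered → point at 2; [3,5] uncovered → point at 5; [6,7] uncovered → point at 7; [8,9] uncovered → point at 9; [10,12] uncovered → point at 12; [13,16] uncovered → point at 16; [17,18] uncovered → point at 18.
Points: 2, 5, 7, 9, 12, 16, 18 (7 total).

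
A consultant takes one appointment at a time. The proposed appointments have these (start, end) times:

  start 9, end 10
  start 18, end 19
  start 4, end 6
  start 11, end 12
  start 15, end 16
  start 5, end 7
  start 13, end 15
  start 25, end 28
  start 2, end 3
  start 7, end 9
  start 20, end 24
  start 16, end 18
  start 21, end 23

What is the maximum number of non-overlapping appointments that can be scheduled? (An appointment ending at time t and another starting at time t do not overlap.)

11

Sorted by end: (2,3)  (4,6)  (5,7)  (7,9)  (9,10)  (11,12)  (13,15)  (15,16)  (16,18)  (18,19)  (21,23)  (20,24)  (25,28)
take (2,3); take (4,6); skip (5,7); take (7,9); take (9,10); take (11,12); take (13,15); take (15,16); take (16,18); take (18,19); take (21,23); take (25,28).
Selected 11 appointments.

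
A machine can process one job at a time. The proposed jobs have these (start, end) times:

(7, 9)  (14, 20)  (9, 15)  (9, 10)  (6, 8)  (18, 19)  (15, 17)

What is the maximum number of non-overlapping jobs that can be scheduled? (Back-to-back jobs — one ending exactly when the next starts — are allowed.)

4

By end time: (6,8), (7,9), (9,10), (9,15), (15,17), (18,19), (14,20).
Pick (6,8); next start ≥ 8 → (9,10); next start ≥ 10 → (15,17); next start ≥ 17 → (18,19).
Selected 4 jobs.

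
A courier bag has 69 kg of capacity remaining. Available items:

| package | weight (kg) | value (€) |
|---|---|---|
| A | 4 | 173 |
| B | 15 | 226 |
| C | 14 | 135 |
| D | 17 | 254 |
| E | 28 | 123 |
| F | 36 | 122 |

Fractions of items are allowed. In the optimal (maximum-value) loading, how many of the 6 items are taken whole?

4

Ratios (sorted): A 43.25, B 15.07, D 14.94, C 9.64, E 4.39, F 3.39
take A (4 @ 173); take B (15 @ 226); take D (17 @ 254); take C (14 @ 135); take 19/28 of E → 83.46. Capacity used 69/69.
4 item(s) taken whole; one partial (take 19/28 of E).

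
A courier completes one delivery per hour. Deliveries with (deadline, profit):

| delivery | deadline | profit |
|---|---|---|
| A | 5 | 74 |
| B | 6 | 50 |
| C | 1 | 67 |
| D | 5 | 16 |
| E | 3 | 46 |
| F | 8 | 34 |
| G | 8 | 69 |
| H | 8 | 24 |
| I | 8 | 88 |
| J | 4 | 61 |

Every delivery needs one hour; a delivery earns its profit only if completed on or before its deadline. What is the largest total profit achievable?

Profit order: I=88 A=74 G=69 C=67 J=61 B=50 E=46 F=34 H=24 D=16
Assign: I→slot 8, A→slot 5, G→slot 7, C→slot 1, J→slot 4, B→slot 6, E→slot 3, F→slot 2, H skipped, D skipped.
Slots: [1:C] [2:F] [3:E] [4:J] [5:A] [6:B] [7:G] [8:I]
Profit = 67 + 34 + 46 + 61 + 74 + 50 + 69 + 88 = 489

489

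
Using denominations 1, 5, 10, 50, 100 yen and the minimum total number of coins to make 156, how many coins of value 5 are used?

156 − 1×100→56 − 1×50→6 − 1×5→1 − 1×1→0
Count of 5: 1

1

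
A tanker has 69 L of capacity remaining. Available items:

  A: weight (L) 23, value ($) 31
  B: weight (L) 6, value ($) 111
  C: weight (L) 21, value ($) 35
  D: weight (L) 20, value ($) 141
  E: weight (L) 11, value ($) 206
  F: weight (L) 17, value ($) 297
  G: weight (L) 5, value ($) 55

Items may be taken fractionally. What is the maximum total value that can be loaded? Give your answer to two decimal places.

826.67

Greedy by value/weight ratio, highest first.
Ratios (sorted): E 18.73, B 18.50, F 17.47, G 11.00, D 7.05, C 1.67, A 1.35
take E (11 @ 206); take B (6 @ 111); take F (17 @ 297); take G (5 @ 55); take D (20 @ 141); take 10/21 of C → 16.67. Capacity used 69/69.
Total value = 826.67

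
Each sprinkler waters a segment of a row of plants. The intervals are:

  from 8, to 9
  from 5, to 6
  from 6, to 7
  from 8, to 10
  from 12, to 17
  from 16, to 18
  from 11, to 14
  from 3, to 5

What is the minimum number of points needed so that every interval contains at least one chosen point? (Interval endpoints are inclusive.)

Process intervals by earliest right end; each time one isn't hit yet, stab at its right endpoint.
Sorted: [3,5] [5,6] [6,7] [8,9] [8,10] [11,14] [12,17] [16,18]
{[3,5],[5,6]} hit by 5; {[6,7]} hit by 7; {[8,9],[8,10]} hit by 9; {[11,14],[12,17]} hit by 14; {[16,18]} hit by 18.
Points: 5, 7, 9, 14, 18 (5 total).

5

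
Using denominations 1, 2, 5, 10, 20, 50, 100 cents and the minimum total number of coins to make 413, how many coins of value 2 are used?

413 = 4×100 + 1×10 + 1×2 + 1×1
Count of 2: 1

1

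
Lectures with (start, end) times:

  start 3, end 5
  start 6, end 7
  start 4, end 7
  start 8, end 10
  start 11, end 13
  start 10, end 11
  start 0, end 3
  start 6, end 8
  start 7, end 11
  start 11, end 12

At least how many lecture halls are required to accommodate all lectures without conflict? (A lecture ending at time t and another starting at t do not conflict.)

3

Events (time:±→running): 0:+→1 3:-→0 3:+→1 4:+→2 5:-→1 6:+→2 6:+→3 … peak 3.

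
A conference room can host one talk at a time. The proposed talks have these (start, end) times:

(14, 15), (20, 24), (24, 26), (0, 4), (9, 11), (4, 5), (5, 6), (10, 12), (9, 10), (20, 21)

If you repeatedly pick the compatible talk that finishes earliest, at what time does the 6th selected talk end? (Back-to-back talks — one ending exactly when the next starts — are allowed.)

By end time: (0,4), (4,5), (5,6), (9,10), (9,11), (10,12), (14,15), (20,21), (20,24), (24,26).
Pick (0,4); next start ≥ 4 → (4,5); next start ≥ 5 → (5,6); next start ≥ 6 → (9,10); next start ≥ 10 → (10,12); next start ≥ 12 → (14,15); next start ≥ 15 → (20,21); next start ≥ 21 → (24,26).
Selected: (0,4) (4,5) (5,6) (9,10) (10,12) (14,15) (20,21) (24,26)

15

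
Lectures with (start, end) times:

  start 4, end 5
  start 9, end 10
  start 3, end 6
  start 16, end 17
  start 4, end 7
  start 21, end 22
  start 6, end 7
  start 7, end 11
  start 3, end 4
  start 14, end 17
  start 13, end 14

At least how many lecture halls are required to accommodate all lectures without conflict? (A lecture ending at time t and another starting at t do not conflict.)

3

starts: [3, 3, 4, 4, 6, 7, 9, 13, 14, 16, 21]
ends:   [4, 5, 6, 7, 7, 10, 11, 14, 17, 17, 22]
s3→1 s3→2 e4→1 s4→2 s4→3  — peak 3.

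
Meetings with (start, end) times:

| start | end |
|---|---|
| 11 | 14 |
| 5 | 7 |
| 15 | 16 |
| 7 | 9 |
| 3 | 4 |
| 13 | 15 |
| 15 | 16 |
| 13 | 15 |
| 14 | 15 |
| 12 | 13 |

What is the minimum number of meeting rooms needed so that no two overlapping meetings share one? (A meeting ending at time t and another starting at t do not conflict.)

The answer is the maximum number of intervals overlapping at any instant.
starts: [3, 5, 7, 11, 12, 13, 13, 14, 15, 15]
ends:   [4, 7, 9, 13, 14, 15, 15, 15, 16, 16]
s3→1 e4→0 s5→1 e7→0 s7→1 e9→0 s11→1 s12→2 e13→1 s13→2 s13→3  — peak 3.

3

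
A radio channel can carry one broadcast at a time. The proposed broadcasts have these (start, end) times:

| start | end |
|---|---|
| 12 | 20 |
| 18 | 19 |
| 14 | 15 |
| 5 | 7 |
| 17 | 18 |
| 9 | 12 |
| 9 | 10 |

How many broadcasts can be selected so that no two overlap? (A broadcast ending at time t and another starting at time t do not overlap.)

Sort by end time and greedily take each interval whose start is ≥ the last chosen end.
Sorted by end: (5,7)  (9,10)  (9,12)  (14,15)  (17,18)  (18,19)  (12,20)
take (5,7); take (9,10); skip (9,12); take (14,15); take (17,18); take (18,19); skip (12,20).
Selected 5 broadcasts.

5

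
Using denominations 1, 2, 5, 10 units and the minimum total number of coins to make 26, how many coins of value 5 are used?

26 − 2×10→6 − 1×5→1 − 1×1→0
Count of 5: 1

1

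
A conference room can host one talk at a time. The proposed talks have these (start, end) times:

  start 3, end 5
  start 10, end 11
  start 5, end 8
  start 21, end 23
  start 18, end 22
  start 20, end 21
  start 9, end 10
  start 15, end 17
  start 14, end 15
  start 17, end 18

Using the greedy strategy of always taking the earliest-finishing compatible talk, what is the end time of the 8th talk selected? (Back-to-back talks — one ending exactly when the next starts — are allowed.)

Sorted by end: (3,5)  (5,8)  (9,10)  (10,11)  (14,15)  (15,17)  (17,18)  (20,21)  (18,22)  (21,23)
take (3,5); take (5,8); take (9,10); take (10,11); take (14,15); take (15,17); take (17,18); take (20,21); take (21,23).
Selected: (3,5) (5,8) (9,10) (10,11) (14,15) (15,17) (17,18) (20,21) (21,23)

21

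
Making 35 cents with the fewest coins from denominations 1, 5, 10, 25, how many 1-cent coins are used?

35 = 1×25 + 1×10
Count of 1: 0

0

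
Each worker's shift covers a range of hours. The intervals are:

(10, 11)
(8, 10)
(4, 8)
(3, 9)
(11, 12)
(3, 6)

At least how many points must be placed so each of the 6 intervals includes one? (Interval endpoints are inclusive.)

3

Process intervals by earliest right end; each time one isn't hit yet, stab at its right endpoint.
By right end: [3,6]  [4,8]  [3,9]  [8,10]  [10,11]  [11,12]
[3,6] uncovered → point at 6; [8,10] uncovered → point at 10; [11,12] uncovered → point at 12.
Points: 6, 10, 12 (3 total).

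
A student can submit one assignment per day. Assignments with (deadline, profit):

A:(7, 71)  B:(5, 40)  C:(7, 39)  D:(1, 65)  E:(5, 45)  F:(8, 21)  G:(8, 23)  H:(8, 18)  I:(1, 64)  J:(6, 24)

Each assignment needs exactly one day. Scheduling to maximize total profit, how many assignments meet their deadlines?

Profit order: A=71 D=65 I=64 E=45 B=40 C=39 J=24 G=23 F=21 H=18
Assign: A→slot 7, D→slot 1, I skipped, E→slot 5, B→slot 4, C→slot 6, J→slot 3, G→slot 8, F→slot 2, H skipped.
Slots: [1:D] [2:F] [3:J] [4:B] [5:E] [6:C] [7:A] [8:G]
8 of 10 scheduled.

8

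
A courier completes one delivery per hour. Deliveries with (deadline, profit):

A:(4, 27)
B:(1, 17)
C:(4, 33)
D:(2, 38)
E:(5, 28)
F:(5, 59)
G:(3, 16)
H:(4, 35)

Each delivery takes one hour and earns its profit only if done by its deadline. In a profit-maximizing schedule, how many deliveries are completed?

Sort by profit descending; place each in the latest free slot ≤ its deadline.
Profit order: F=59 D=38 H=35 C=33 E=28 A=27 B=17 G=16
Assign: F→slot 5, D→slot 2, H→slot 4, C→slot 3, E→slot 1, A skipped, B skipped, G skipped.
Slots: [1:E] [2:D] [3:C] [4:H] [5:F]
5 of 8 scheduled.

5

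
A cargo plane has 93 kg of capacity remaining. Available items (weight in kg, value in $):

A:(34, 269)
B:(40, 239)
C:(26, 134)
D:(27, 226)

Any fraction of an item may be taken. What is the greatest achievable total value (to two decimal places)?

686.20

Sort by value per unit weight and fill in that order.
Ratios (sorted): D 8.37, A 7.91, B 5.97, C 5.15
take D (27 @ 226); take A (34 @ 269); take 32/40 of B → 191.20. Capacity used 93/93.
Total value = 686.20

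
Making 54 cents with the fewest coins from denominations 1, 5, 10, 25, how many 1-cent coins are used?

54 − 2×25→4 − 4×1→0
Count of 1: 4

4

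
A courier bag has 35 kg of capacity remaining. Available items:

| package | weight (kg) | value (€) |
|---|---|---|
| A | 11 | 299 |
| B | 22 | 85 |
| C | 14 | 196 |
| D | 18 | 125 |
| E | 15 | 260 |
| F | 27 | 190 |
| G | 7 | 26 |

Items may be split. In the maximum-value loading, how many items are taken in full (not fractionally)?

Sort by value per unit weight and fill in that order.
Ratios (sorted): A 27.18, E 17.33, C 14.00, F 7.04, D 6.94, B 3.86, G 3.71
take A (11 @ 299); take E (15 @ 260); take 9/14 of C → 126.00. Capacity used 35/35.
2 item(s) taken whole; one partial (take 9/14 of C).

2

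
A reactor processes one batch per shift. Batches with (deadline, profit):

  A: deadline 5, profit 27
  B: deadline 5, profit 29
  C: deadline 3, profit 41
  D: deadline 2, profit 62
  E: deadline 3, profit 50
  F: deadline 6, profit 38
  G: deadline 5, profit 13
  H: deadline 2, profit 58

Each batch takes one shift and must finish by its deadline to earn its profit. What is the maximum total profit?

264

Sort by profit descending; place each in the latest free slot ≤ its deadline.
Profit order: D=62 H=58 E=50 C=41 F=38 B=29 A=27 G=13
Assign: D→slot 2, H→slot 1, E→slot 3, C skipped, F→slot 6, B→slot 5, A→slot 4, G skipped.
Slots: [1:H] [2:D] [3:E] [4:A] [5:B] [6:F]
Profit = 58 + 62 + 50 + 27 + 29 + 38 = 264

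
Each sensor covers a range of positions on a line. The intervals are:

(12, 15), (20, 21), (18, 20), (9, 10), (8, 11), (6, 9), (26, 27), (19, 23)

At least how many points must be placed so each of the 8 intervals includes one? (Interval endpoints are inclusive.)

4

Sort by right endpoint; whenever an interval is uncovered, place a point at its right end.
Sorted: [6,9] [9,10] [8,11] [12,15] [18,20] [20,21] [19,23] [26,27]
{[6,9],[9,10],[8,11]} hit by 9; {[12,15]} hit by 15; {[18,20],[20,21],[19,23]} hit by 20; {[26,27]} hit by 27.
Points: 9, 15, 20, 27 (4 total).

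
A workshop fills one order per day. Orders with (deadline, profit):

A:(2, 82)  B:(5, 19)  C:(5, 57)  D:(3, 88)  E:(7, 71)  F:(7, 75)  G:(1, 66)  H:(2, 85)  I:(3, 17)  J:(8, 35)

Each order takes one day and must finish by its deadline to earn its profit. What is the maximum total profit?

512

Take jobs in profit order; each goes to the latest open slot no later than its deadline.
By profit: D(d3,88), H(d2,85), A(d2,82), F(d7,75), E(d7,71), G(d1,66), C(d5,57), J(d8,35), B(d5,19), I(d3,17)
D→slot 3; H→slot 2; A→slot 1; F→slot 7; E→slot 6; G skipped; C→slot 5; J→slot 8; B→slot 4; I skipped.
Profit = 82 + 85 + 88 + 19 + 57 + 71 + 75 + 35 = 512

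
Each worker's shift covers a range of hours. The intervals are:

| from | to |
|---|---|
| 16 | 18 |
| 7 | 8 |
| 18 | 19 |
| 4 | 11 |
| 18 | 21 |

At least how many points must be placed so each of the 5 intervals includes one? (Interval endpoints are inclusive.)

By right end: [7,8]  [4,11]  [16,18]  [18,19]  [18,21]
[7,8] uncovered → point at 8; [16,18] uncovered → point at 18.
Points: 8, 18 (2 total).

2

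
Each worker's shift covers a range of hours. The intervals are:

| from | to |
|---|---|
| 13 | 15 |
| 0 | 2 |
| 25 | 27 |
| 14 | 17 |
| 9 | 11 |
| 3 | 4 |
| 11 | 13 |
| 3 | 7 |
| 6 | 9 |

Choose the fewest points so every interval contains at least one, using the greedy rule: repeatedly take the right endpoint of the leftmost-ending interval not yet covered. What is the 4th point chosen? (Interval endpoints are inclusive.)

13

Sorted: [0,2] [3,4] [3,7] [6,9] [9,11] [11,13] [13,15] [14,17] [25,27]
{[0,2]} hit by 2; {[3,4],[3,7]} hit by 4; {[6,9],[9,11]} hit by 9; {[11,13],[13,15]} hit by 13; {[14,17]} hit by 17; {[25,27]} hit by 27.
Points: 2, 4, 9, 13, 17, 27 (6 total).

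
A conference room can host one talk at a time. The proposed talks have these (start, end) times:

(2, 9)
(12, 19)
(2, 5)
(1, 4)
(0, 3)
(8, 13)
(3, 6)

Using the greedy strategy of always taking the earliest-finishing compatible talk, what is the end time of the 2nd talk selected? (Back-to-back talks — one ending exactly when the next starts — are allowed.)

6

Sort by end time and greedily take each interval whose start is ≥ the last chosen end.
Sorted by end: (0,3)  (1,4)  (2,5)  (3,6)  (2,9)  (8,13)  (12,19)
take (0,3); take (3,6); take (8,13); skip (12,19).
Selected: (0,3) (3,6) (8,13)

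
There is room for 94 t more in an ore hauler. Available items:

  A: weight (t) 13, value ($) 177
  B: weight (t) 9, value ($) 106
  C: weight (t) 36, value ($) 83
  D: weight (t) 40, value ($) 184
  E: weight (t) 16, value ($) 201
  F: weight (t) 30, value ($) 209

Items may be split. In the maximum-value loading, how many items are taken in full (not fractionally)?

4

Sort by value per unit weight and fill in that order.
Order: A (177/13=13.62) > E (201/16=12.56) > B (106/9=11.78) > F (209/30=6.97) > D (184/40=4.60) > C (83/36=2.31)
Fill: take A (13 @ 177) → take E (16 @ 201) → take B (9 @ 106) → take F (30 @ 209) → take 26/40 of D → 119.60; 94/94 used.
4 item(s) taken whole; one partial (take 26/40 of D).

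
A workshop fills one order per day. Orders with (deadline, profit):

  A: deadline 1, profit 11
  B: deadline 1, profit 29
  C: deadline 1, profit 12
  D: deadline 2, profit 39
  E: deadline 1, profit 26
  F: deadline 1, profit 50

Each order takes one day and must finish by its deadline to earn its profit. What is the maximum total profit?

Take jobs in profit order; each goes to the latest open slot no later than its deadline.
By profit: F(d1,50), D(d2,39), B(d1,29), E(d1,26), C(d1,12), A(d1,11)
F→slot 1; D→slot 2; B skipped; E skipped; C skipped; A skipped.
Profit = 50 + 39 = 89

89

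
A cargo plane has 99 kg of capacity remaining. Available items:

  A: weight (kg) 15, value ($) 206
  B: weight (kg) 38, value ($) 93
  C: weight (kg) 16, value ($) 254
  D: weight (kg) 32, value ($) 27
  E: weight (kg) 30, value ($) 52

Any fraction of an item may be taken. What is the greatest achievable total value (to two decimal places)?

Order: C (254/16=15.88) > A (206/15=13.73) > B (93/38=2.45) > E (52/30=1.73) > D (27/32=0.84)
Fill: take C (16 @ 254) → take A (15 @ 206) → take B (38 @ 93) → take E (30 @ 52); 99/99 used.
Total value = 605.00

605.00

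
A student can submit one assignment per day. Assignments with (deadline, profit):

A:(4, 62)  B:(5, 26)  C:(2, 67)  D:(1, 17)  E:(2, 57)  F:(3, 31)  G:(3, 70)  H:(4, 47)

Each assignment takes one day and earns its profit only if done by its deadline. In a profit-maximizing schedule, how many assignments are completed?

Take jobs in profit order; each goes to the latest open slot no later than its deadline.
Profit order: G=70 C=67 A=62 E=57 H=47 F=31 B=26 D=17
Assign: G→slot 3, C→slot 2, A→slot 4, E→slot 1, H skipped, F skipped, B→slot 5, D skipped.
Slots: [1:E] [2:C] [3:G] [4:A] [5:B]
5 of 8 scheduled.

5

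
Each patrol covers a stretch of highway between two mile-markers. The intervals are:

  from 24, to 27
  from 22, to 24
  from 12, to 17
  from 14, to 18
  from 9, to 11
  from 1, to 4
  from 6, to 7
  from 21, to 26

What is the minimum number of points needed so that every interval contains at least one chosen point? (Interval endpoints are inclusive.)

Sorted: [1,4] [6,7] [9,11] [12,17] [14,18] [22,24] [21,26] [24,27]
{[1,4]} hit by 4; {[6,7]} hit by 7; {[9,11]} hit by 11; {[12,17],[14,18]} hit by 17; {[22,24],[21,26],[24,27]} hit by 24.
Points: 4, 7, 11, 17, 24 (5 total).

5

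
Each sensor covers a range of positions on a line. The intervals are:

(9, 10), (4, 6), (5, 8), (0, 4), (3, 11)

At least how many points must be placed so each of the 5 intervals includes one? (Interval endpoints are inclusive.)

Sort by right endpoint; whenever an interval is uncovered, place a point at its right end.
Sorted: [0,4] [4,6] [5,8] [9,10] [3,11]
{[0,4],[4,6]} hit by 4; {[5,8]} hit by 8; {[9,10],[3,11]} hit by 10.
Points: 4, 8, 10 (3 total).

3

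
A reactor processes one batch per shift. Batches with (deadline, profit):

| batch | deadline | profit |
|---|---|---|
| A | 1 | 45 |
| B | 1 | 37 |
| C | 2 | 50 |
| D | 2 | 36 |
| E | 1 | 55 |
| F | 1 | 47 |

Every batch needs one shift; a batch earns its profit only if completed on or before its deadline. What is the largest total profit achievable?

Take jobs in profit order; each goes to the latest open slot no later than its deadline.
By profit: E(d1,55), C(d2,50), F(d1,47), A(d1,45), B(d1,37), D(d2,36)
E→slot 1; C→slot 2; F skipped; A skipped; B skipped; D skipped.
Profit = 55 + 50 = 105

105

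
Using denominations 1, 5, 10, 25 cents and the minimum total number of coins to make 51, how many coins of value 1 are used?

1

Greedy: take as many of the largest coin as possible, then repeat with the remainder.
51 = 2×25 + 1×1
Count of 1: 1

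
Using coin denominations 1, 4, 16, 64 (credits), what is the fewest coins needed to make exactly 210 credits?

210 − 3×64→18 − 1×16→2 − 2×1→0
Total coins = 3 + 1 + 2 = 6

6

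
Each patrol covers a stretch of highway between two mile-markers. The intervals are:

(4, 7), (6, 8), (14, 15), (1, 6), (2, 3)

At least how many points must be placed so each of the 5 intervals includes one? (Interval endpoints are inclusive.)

3

Sort by right endpoint; whenever an interval is uncovered, place a point at its right end.
By right end: [2,3]  [1,6]  [4,7]  [6,8]  [14,15]
[2,3] uncovered → point at 3; [4,7] uncovered → point at 7; [14,15] uncovered → point at 15.
Points: 3, 7, 15 (3 total).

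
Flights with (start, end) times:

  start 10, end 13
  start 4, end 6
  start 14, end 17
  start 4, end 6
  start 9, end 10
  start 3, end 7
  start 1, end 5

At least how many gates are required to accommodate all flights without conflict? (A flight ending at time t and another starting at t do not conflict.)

The answer is the maximum number of intervals overlapping at any instant.
Events (time:±→running): 1:+→1 3:+→2 4:+→3 4:+→4 … peak 4.

4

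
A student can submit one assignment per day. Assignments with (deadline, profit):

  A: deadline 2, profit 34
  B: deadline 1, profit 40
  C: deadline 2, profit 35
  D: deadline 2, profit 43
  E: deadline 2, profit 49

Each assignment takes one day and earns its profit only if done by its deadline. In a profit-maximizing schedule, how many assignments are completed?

2

By profit: E(d2,49), D(d2,43), B(d1,40), C(d2,35), A(d2,34)
E→slot 2; D→slot 1; B skipped; C skipped; A skipped.
2 of 5 scheduled.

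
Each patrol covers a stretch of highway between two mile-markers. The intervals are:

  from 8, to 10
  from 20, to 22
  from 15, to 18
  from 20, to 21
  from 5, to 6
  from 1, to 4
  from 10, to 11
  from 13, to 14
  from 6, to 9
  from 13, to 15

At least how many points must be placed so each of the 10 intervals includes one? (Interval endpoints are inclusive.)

Sorted: [1,4] [5,6] [6,9] [8,10] [10,11] [13,14] [13,15] [15,18] [20,21] [20,22]
{[1,4]} hit by 4; {[5,6],[6,9]} hit by 6; {[8,10],[10,11]} hit by 10; {[13,14],[13,15]} hit by 14; {[15,18]} hit by 18; {[20,21],[20,22]} hit by 21.
Points: 4, 6, 10, 14, 18, 21 (6 total).

6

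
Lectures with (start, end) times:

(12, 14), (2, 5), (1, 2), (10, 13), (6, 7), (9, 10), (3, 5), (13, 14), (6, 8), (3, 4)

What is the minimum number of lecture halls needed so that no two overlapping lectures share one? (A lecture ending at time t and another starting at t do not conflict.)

3

starts: [1, 2, 3, 3, 6, 6, 9, 10, 12, 13]
ends:   [2, 4, 5, 5, 7, 8, 10, 13, 14, 14]
s1→1 e2→0 s2→1 s3→2 s3→3  — peak 3.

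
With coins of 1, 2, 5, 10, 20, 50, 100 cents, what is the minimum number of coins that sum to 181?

Greedy: take as many of the largest coin as possible, then repeat with the remainder.
181 = 1×100 + 1×50 + 1×20 + 1×10 + 1×1
Total coins = 1 + 1 + 1 + 1 + 1 = 5

5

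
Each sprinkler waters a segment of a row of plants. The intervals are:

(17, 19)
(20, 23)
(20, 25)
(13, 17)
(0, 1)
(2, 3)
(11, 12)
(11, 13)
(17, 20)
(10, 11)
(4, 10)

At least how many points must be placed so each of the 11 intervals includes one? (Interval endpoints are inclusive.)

6

Sorted: [0,1] [2,3] [4,10] [10,11] [11,12] [11,13] [13,17] [17,19] [17,20] [20,23] [20,25]
{[0,1]} hit by 1; {[2,3]} hit by 3; {[4,10],[10,11]} hit by 10; {[11,12],[11,13]} hit by 12; {[13,17],[17,19],[17,20]} hit by 17; {[20,23],[20,25]} hit by 23.
Points: 1, 3, 10, 12, 17, 23 (6 total).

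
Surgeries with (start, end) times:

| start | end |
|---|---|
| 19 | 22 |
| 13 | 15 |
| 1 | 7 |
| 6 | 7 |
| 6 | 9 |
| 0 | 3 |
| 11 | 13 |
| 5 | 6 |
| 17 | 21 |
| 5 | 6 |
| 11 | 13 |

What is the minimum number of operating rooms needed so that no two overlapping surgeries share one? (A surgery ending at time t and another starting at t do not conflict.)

3

Events (time:±→running): 0:+→1 1:+→2 3:-→1 5:+→2 5:+→3 … peak 3.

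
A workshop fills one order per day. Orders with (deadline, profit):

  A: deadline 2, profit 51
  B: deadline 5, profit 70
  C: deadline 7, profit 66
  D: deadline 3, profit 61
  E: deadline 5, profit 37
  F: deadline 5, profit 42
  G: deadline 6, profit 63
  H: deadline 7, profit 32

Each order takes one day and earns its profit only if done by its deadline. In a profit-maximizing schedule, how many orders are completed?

Take jobs in profit order; each goes to the latest open slot no later than its deadline.
Profit order: B=70 C=66 G=63 D=61 A=51 F=42 E=37 H=32
Assign: B→slot 5, C→slot 7, G→slot 6, D→slot 3, A→slot 2, F→slot 4, E→slot 1, H skipped.
Slots: [1:E] [2:A] [3:D] [4:F] [5:B] [6:G] [7:C]
7 of 8 scheduled.

7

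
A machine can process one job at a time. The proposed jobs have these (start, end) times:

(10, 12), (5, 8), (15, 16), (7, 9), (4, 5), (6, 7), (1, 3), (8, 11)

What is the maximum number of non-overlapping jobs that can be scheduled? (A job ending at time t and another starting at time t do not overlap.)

6

By end time: (1,3), (4,5), (6,7), (5,8), (7,9), (8,11), (10,12), (15,16).
Pick (1,3); next start ≥ 3 → (4,5); next start ≥ 5 → (6,7); next start ≥ 7 → (7,9); next start ≥ 9 → (10,12); next start ≥ 12 → (15,16).
Selected 6 jobs.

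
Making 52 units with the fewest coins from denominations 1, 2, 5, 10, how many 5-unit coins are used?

0

52 − 5×10→2 − 1×2→0
Count of 5: 0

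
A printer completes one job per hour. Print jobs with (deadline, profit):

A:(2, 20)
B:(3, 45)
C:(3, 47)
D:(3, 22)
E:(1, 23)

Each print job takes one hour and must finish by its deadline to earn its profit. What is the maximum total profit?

115

Sort by profit descending; place each in the latest free slot ≤ its deadline.
Profit order: C=47 B=45 E=23 D=22 A=20
Assign: C→slot 3, B→slot 2, E→slot 1, D skipped, A skipped.
Slots: [1:E] [2:B] [3:C]
Profit = 23 + 45 + 47 = 115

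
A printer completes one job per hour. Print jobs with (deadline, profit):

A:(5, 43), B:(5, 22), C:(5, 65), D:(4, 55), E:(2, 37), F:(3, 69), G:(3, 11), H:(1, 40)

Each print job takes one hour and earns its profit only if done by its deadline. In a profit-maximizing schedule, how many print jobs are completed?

By profit: F(d3,69), C(d5,65), D(d4,55), A(d5,43), H(d1,40), E(d2,37), B(d5,22), G(d3,11)
F→slot 3; C→slot 5; D→slot 4; A→slot 2; H→slot 1; E skipped; B skipped; G skipped.
5 of 8 scheduled.

5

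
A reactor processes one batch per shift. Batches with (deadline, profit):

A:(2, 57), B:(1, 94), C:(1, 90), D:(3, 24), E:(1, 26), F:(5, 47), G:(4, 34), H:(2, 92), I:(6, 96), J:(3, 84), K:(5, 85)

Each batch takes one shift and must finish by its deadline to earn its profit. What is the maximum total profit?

498

Sort by profit descending; place each in the latest free slot ≤ its deadline.
Profit order: I=96 B=94 H=92 C=90 K=85 J=84 A=57 F=47 G=34 E=26 D=24
Assign: I→slot 6, B→slot 1, H→slot 2, C skipped, K→slot 5, J→slot 3, A skipped, F→slot 4, G skipped, E skipped, D skipped.
Slots: [1:B] [2:H] [3:J] [4:F] [5:K] [6:I]
Profit = 94 + 92 + 84 + 47 + 85 + 96 = 498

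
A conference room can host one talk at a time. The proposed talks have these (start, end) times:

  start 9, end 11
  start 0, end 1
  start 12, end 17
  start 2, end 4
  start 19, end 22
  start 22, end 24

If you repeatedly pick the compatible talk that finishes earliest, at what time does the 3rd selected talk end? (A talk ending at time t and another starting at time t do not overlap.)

Sorted by end: (0,1)  (2,4)  (9,11)  (12,17)  (19,22)  (22,24)
take (0,1); take (2,4); take (9,11); take (12,17); take (19,22); take (22,24).
Selected: (0,1) (2,4) (9,11) (12,17) (19,22) (22,24)

11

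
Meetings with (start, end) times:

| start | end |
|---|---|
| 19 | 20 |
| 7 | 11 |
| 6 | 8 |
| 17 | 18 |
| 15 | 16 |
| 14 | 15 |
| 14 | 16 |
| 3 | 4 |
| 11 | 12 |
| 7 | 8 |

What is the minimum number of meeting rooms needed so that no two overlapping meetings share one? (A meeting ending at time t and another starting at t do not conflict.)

Count concurrent intervals with a sweep; the peak is the room count.
starts: [3, 6, 7, 7, 11, 14, 14, 15, 17, 19]
ends:   [4, 8, 8, 11, 12, 15, 16, 16, 18, 20]
s3→1 e4→0 s6→1 s7→2 s7→3  — peak 3.

3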